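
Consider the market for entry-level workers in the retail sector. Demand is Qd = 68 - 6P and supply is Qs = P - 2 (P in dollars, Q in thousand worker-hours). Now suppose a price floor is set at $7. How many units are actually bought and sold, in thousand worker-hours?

8

Without the control the market clears where 68 - 6P = P - 2, i.e. P* = 10 and Q* = 8.
The floor of 7 is below the equilibrium price 10, so it is not binding; the market clears at P* = 10, Q* = 8.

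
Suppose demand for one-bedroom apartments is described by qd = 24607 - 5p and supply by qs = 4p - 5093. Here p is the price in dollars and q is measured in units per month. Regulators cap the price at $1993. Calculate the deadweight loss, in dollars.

6149696.4

Setting quantity demanded equal to quantity supplied, 24607 - 5p = 4p - 5093, gives p* = 3300 and q* = 8107.
The ceiling of 1993 is below the equilibrium price 3300, so it binds.
At p = 1993: qd = 24607 - 5·1993 = 14642 and qs = 4·1993 - 5093 = 2879.
Quantity traded falls to 2879. At q = 2879 the demand price is (24607 - 2879)/5 = 4345.6 and the supply price is (5093 + 2879)/4 = 1993.
Deadweight loss = ½ · (4345.6 - 1993) · (8107 - 2879) = ½ · 2352.6 · 5228 = 6149696.4.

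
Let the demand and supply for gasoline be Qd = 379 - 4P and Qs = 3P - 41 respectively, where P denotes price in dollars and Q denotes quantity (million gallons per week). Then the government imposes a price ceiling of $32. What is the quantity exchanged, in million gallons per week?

55

Equilibrium: 379 - 4P = 3P - 41, so 420 = 7P and P* = 60, Q* = 139.
Since 32 < 60, the ceiling is binding.
At P = 32: Qd = 379 - 4·32 = 251 and Qs = 3·32 - 41 = 55.
The quantity actually transacted is the short side, supply: 55.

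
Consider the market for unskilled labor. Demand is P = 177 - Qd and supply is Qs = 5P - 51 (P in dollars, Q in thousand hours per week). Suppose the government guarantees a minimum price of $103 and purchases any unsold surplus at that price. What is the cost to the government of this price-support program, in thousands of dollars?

40170

Rearranging demand gives Qd = 177 - P. Without the control the market clears where 177 - P = 5P - 51, i.e. P* = 38 and Q* = 139.
The floor of 103 is above the equilibrium price 38, so it binds.
At P = 103: Qd = 177 - 103 = 74 and Qs = 5·103 - 51 = 464.
Surplus = Qs - Qd = 390.
Government expenditure = surplus × support price = 390 × 103 = 40170.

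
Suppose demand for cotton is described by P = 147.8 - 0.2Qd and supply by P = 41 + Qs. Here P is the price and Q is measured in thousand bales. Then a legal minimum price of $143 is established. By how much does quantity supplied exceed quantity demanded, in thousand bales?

78

Rearranging demand gives Qd = 739 - 5P; rearranging supply gives Qs = P - 41. Equilibrium: 739 - 5P = P - 41, so 780 = 6P and P* = 130, Q* = 89.
Since 143 > 130, the floor is binding.
At P = 143: Qd = 739 - 5·143 = 24 and Qs = 143 - 41 = 102.
Surplus = Qs - Qd = 102 - 24 = 78.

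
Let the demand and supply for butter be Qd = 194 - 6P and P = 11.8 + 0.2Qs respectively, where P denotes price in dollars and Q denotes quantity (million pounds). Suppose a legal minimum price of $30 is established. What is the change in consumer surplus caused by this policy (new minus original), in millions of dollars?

Rearranging supply gives Qs = 5P - 59. Setting quantity demanded equal to quantity supplied, 194 - 6P = 5P - 59, gives P* = 23 and Q* = 56.
Since 30 > 23, the floor is binding.
At P = 30: Qd = 194 - 6·30 = 14 and Qs = 5·30 - 59 = 91.
Consumer surplus without the control is ½ · (97/3 - 23) · 56 = 784/3.
With the floor, consumers buy 14 units at 30, so CS = ½ · (97/3 - 30) · 14 = 49/3.
Change in consumer surplus = 49/3 - 784/3 = -245.

-245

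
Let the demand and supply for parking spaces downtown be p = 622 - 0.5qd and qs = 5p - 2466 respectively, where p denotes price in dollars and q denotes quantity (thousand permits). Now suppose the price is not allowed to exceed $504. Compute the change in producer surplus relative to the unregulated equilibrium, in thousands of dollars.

Rearranging demand gives qd = 1244 - 2p. In a free market, 1244 - 2p = 5p - 2466 gives the equilibrium p* = 530, q* = 184.
The ceiling of 504 is below the equilibrium price 530, so it binds.
At p = 504: qd = 1244 - 2·504 = 236 and qs = 5·504 - 2466 = 54.
Producer surplus without the control is ½ · (530 - 493.2) · 184 = 3385.6.
With the ceiling, producers sell 54 units at 504, so PS = ½ · (504 - 493.2) · 54 = 291.6.
Change in producer surplus = 291.6 - 3385.6 = -3094.

-3094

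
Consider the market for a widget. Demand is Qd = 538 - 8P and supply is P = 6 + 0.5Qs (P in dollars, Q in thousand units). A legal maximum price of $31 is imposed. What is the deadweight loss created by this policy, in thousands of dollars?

Rearranging supply gives Qs = 2P - 12. Setting quantity demanded equal to quantity supplied, 538 - 8P = 2P - 12, gives P* = 55 and Q* = 98.
Because the ceiling (31) lies below the market-clearing price, it is binding.
At P = 31: Qd = 538 - 8·31 = 290 and Qs = 2·31 - 12 = 50.
Quantity traded falls to 50. At Q = 50 the demand price is (538 - 50)/8 = 61 and the supply price is (12 + 50)/2 = 31.
Deadweight loss = ½ · (61 - 31) · (98 - 50) = ½ · 30 · 48 = 720.

720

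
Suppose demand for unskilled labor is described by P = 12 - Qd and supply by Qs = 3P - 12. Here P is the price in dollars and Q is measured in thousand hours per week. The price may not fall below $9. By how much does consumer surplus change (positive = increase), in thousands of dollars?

Rearranging demand gives Qd = 12 - P. Equilibrium: 12 - P = 3P - 12, so 24 = 4P and P* = 6, Q* = 6.
Since 9 > 6, the floor is binding.
At P = 9: Qd = 12 - 9 = 3 and Qs = 3·9 - 12 = 15.
Consumer surplus without the control is ½ · (12 - 6) · 6 = 18.
With the floor, consumers buy 3 units at 9, so CS = ½ · (12 - 9) · 3 = 4.5.
Change in consumer surplus = 4.5 - 18 = -13.5.

-13.5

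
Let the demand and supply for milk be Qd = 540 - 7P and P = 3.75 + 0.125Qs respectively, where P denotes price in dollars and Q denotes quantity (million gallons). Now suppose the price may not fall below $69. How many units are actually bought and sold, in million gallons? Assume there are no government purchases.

57

Rearranging supply gives Qs = 8P - 30. Equilibrium: 540 - 7P = 8P - 30, so 570 = 15P and P* = 38, Q* = 274.
Since 69 > 38, the floor is binding.
At P = 69: Qd = 540 - 7·69 = 57 and Qs = 8·69 - 30 = 522.
The quantity actually transacted is the short side, demand: 57.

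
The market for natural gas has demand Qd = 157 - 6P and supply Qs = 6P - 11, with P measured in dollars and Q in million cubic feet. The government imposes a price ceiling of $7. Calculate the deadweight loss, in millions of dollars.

Equilibrium: 157 - 6P = 6P - 11, so 168 = 12P and P* = 14, Q* = 73.
Because the ceiling (7) lies below the market-clearing price, it is binding.
At P = 7: Qd = 157 - 6·7 = 115 and Qs = 6·7 - 11 = 31.
Quantity traded falls to 31. At Q = 31 the demand price is (157 - 31)/6 = 21 and the supply price is (11 + 31)/6 = 7.
Deadweight loss = ½ · (21 - 7) · (73 - 31) = ½ · 14 · 42 = 294.

294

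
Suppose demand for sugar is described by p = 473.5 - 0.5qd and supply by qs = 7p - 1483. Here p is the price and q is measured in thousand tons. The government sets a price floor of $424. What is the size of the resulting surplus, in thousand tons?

1386

Rearranging demand gives qd = 947 - 2p. Setting quantity demanded equal to quantity supplied, 947 - 2p = 7p - 1483, gives p* = 270 and q* = 407.
The floor of 424 is above the equilibrium price 270, so it binds.
At p = 424: qd = 947 - 2·424 = 99 and qs = 7·424 - 1483 = 1485.
Surplus = qs - qd = 1485 - 99 = 1386.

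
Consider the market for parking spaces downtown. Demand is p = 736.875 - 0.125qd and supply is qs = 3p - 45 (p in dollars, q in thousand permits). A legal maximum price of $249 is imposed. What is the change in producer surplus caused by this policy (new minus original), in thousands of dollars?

-331303.5

Rearranging demand gives qd = 5895 - 8p. Setting quantity demanded equal to quantity supplied, 5895 - 8p = 3p - 45, gives p* = 540 and q* = 1575.
Since 249 < 540, the ceiling is binding.
At p = 249: qd = 5895 - 8·249 = 3903 and qs = 3·249 - 45 = 702.
Producer surplus without the control is ½ · (540 - 15) · 1575 = 413437.5.
With the ceiling, producers sell 702 units at 249, so PS = ½ · (249 - 15) · 702 = 82134.
Change in producer surplus = 82134 - 413437.5 = -331303.5.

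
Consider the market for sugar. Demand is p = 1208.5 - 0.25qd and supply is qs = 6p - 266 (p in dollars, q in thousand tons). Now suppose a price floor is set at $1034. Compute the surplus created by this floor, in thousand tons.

Rearranging demand gives qd = 4834 - 4p. In a free market, 4834 - 4p = 6p - 266 gives the equilibrium p* = 510, q* = 2794.
Since 1034 > 510, the floor is binding.
At p = 1034: qd = 4834 - 4·1034 = 698 and qs = 6·1034 - 266 = 5938.
Surplus = qs - qd = 5938 - 698 = 5240.

5240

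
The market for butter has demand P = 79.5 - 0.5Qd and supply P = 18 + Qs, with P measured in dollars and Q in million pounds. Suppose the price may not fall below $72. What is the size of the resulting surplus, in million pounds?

39

Rearranging demand gives Qd = 159 - 2P; rearranging supply gives Qs = P - 18. In a free market, 159 - 2P = P - 18 gives the equilibrium P* = 59, Q* = 41.
Because the floor (72) lies above the market-clearing price, it is binding.
At P = 72: Qd = 159 - 2·72 = 15 and Qs = 72 - 18 = 54.
Surplus = Qs - Qd = 54 - 15 = 39.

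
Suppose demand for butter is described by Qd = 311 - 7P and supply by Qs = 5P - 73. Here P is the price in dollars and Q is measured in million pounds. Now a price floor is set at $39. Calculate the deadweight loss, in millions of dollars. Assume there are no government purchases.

411.6

In a free market, 311 - 7P = 5P - 73 gives the equilibrium P* = 32, Q* = 87.
The floor of 39 is above the equilibrium price 32, so it binds.
At P = 39: Qd = 311 - 7·39 = 38 and Qs = 5·39 - 73 = 122.
Quantity traded falls to 38. At Q = 38 the demand price is (311 - 38)/7 = 39 and the supply price is (73 + 38)/5 = 22.2.
Deadweight loss = ½ · (39 - 22.2) · (87 - 38) = ½ · 16.8 · 49 = 411.6.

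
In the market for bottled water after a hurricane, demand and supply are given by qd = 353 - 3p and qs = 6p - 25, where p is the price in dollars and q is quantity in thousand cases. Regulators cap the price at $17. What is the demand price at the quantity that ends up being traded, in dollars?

92

Equilibrium: 353 - 3p = 6p - 25, so 378 = 9p and p* = 42, q* = 227.
Since 17 < 42, the ceiling is binding.
At p = 17: qd = 353 - 3·17 = 302 and qs = 6·17 - 25 = 77.
Only 77 units reach the market. On the demand curve, the marginal buyer's willingness to pay at q = 77 is (353 - 77)/3 = 92.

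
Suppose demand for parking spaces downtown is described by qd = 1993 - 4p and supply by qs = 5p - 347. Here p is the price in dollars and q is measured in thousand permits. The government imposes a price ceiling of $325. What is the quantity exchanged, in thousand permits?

953

Equilibrium: 1993 - 4p = 5p - 347, so 2340 = 9p and p* = 260, q* = 953.
The ceiling of 325 is above the equilibrium price 260, so it is not binding; the market clears at p* = 260, q* = 953.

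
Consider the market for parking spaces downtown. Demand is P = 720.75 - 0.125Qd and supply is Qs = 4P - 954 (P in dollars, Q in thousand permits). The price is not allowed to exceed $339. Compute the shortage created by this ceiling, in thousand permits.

Rearranging demand gives Qd = 5766 - 8P. Setting quantity demanded equal to quantity supplied, 5766 - 8P = 4P - 954, gives P* = 560 and Q* = 1286.
The ceiling of 339 is below the equilibrium price 560, so it binds.
At P = 339: Qd = 5766 - 8·339 = 3054 and Qs = 4·339 - 954 = 402.
Shortage = Qd - Qs = 3054 - 402 = 2652.

2652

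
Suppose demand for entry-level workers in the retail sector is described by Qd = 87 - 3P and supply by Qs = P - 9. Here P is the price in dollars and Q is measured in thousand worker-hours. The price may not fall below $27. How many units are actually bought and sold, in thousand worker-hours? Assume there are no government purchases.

Setting quantity demanded equal to quantity supplied, 87 - 3P = P - 9, gives P* = 24 and Q* = 15.
The floor of 27 is above the equilibrium price 24, so it binds.
At P = 27: Qd = 87 - 3·27 = 6 and Qs = 27 - 9 = 18.
The quantity actually transacted is the short side, demand: 6.

6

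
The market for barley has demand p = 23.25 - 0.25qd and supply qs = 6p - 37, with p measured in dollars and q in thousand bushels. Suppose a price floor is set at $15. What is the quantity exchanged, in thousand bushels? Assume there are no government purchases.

33

Rearranging demand gives qd = 93 - 4p. Setting quantity demanded equal to quantity supplied, 93 - 4p = 6p - 37, gives p* = 13 and q* = 41.
The floor of 15 is above the equilibrium price 13, so it binds.
At p = 15: qd = 93 - 4·15 = 33 and qs = 6·15 - 37 = 53.
The quantity actually transacted is the short side, demand: 33.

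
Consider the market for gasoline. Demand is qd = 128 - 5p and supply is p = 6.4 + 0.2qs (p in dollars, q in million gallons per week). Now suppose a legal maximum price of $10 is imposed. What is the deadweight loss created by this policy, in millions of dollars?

180

Rearranging supply gives qs = 5p - 32. Without the control the market clears where 128 - 5p = 5p - 32, i.e. p* = 16 and q* = 48.
The ceiling of 10 is below the equilibrium price 16, so it binds.
At p = 10: qd = 128 - 5·10 = 78 and qs = 5·10 - 32 = 18.
Quantity traded falls to 18. At q = 18 the demand price is (128 - 18)/5 = 22 and the supply price is (32 + 18)/5 = 10.
Deadweight loss = ½ · (22 - 10) · (48 - 18) = ½ · 12 · 30 = 180.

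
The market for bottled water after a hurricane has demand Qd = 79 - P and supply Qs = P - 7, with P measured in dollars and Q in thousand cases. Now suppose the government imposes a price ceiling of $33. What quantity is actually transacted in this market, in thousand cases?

In a free market, 79 - P = P - 7 gives the equilibrium P* = 43, Q* = 36.
Because the ceiling (33) lies below the market-clearing price, it is binding.
At P = 33: Qd = 79 - 33 = 46 and Qs = 33 - 7 = 26.
The quantity actually transacted is the short side, supply: 26.

26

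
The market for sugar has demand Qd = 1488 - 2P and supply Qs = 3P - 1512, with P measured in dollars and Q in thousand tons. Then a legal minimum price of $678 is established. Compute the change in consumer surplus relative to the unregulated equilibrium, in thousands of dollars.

-16380

In a free market, 1488 - 2P = 3P - 1512 gives the equilibrium P* = 600, Q* = 288.
The floor of 678 is above the equilibrium price 600, so it binds.
At P = 678: Qd = 1488 - 2·678 = 132 and Qs = 3·678 - 1512 = 522.
Consumer surplus without the control is ½ · (744 - 600) · 288 = 20736.
With the floor, consumers buy 132 units at 678, so CS = ½ · (744 - 678) · 132 = 4356.
Change in consumer surplus = 4356 - 20736 = -16380.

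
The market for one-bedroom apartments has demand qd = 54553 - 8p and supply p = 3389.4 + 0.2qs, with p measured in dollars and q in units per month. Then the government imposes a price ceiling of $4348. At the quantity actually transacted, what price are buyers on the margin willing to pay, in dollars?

6220

Rearranging supply gives qs = 5p - 16947. Without the control the market clears where 54553 - 8p = 5p - 16947, i.e. p* = 5500 and q* = 10553.
Since 4348 < 5500, the ceiling is binding.
At p = 4348: qd = 54553 - 8·4348 = 19769 and qs = 5·4348 - 16947 = 4793.
Only 4793 units reach the market. On the demand curve, the marginal buyer's willingness to pay at q = 4793 is (54553 - 4793)/8 = 6220.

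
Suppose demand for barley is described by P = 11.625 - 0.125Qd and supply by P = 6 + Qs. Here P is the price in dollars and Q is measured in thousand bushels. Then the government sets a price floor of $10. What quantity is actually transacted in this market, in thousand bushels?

Rearranging demand gives Qd = 93 - 8P; rearranging supply gives Qs = P - 6. Setting quantity demanded equal to quantity supplied, 93 - 8P = P - 6, gives P* = 11 and Q* = 5.
The floor of 10 is below the equilibrium price 11, so it is not binding; the market clears at P* = 11, Q* = 5.

5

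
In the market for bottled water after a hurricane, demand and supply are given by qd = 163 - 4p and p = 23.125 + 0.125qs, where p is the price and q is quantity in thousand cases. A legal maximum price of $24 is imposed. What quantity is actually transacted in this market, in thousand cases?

Rearranging supply gives qs = 8p - 185. Setting quantity demanded equal to quantity supplied, 163 - 4p = 8p - 185, gives p* = 29 and q* = 47.
The ceiling of 24 is below the equilibrium price 29, so it binds.
At p = 24: qd = 163 - 4·24 = 67 and qs = 8·24 - 185 = 7.
The quantity actually transacted is the short side, supply: 7.

7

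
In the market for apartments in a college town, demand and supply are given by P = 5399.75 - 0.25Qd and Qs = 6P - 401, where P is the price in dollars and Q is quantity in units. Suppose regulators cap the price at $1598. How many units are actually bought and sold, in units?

9187

Rearranging demand gives Qd = 21599 - 4P. In a free market, 21599 - 4P = 6P - 401 gives the equilibrium P* = 2200, Q* = 12799.
The ceiling of 1598 is below the equilibrium price 2200, so it binds.
At P = 1598: Qd = 21599 - 4·1598 = 15207 and Qs = 6·1598 - 401 = 9187.
The quantity actually transacted is the short side, supply: 9187.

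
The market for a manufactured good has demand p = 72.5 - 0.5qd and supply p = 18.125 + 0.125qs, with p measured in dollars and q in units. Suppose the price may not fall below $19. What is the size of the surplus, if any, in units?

0

Rearranging demand gives qd = 145 - 2p; rearranging supply gives qs = 8p - 145. Without the control the market clears where 145 - 2p = 8p - 145, i.e. p* = 29 and q* = 87.
The floor of 19 is below the equilibrium price 29, so it is not binding; the market clears at p* = 29, q* = 87.
Since the control does not bind, there is no surplus.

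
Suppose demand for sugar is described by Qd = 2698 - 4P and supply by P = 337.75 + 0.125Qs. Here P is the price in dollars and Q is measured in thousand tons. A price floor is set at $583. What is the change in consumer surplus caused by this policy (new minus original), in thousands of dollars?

-84056

Rearranging supply gives Qs = 8P - 2702. Setting quantity demanded equal to quantity supplied, 2698 - 4P = 8P - 2702, gives P* = 450 and Q* = 898.
The floor of 583 is above the equilibrium price 450, so it binds.
At P = 583: Qd = 2698 - 4·583 = 366 and Qs = 8·583 - 2702 = 1962.
Consumer surplus without the control is ½ · (674.5 - 450) · 898 = 100800.5.
With the floor, consumers buy 366 units at 583, so CS = ½ · (674.5 - 583) · 366 = 16744.5.
Change in consumer surplus = 16744.5 - 100800.5 = -84056.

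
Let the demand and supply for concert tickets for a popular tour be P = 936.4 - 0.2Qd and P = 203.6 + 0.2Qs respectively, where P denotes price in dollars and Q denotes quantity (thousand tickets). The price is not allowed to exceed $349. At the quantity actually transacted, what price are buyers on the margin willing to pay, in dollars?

Rearranging demand gives Qd = 4682 - 5P; rearranging supply gives Qs = 5P - 1018. Without the control the market clears where 4682 - 5P = 5P - 1018, i.e. P* = 570 and Q* = 1832.
Because the ceiling (349) lies below the market-clearing price, it is binding.
At P = 349: Qd = 4682 - 5·349 = 2937 and Qs = 5·349 - 1018 = 727.
Only 727 units reach the market. On the demand curve, the marginal buyer's willingness to pay at Q = 727 is (4682 - 727)/5 = 791.

791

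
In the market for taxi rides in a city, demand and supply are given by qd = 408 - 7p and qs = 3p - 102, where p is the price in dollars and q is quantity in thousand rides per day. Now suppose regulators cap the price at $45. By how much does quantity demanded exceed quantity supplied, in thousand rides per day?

Without the control the market clears where 408 - 7p = 3p - 102, i.e. p* = 51 and q* = 51.
The ceiling of 45 is below the equilibrium price 51, so it binds.
At p = 45: qd = 408 - 7·45 = 93 and qs = 3·45 - 102 = 33.
Shortage = qd - qs = 93 - 33 = 60.

60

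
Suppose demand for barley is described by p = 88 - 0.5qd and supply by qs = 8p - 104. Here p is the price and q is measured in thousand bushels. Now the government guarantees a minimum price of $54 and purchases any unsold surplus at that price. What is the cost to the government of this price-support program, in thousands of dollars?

14040

Rearranging demand gives qd = 176 - 2p. In a free market, 176 - 2p = 8p - 104 gives the equilibrium p* = 28, q* = 120.
Because the floor (54) lies above the market-clearing price, it is binding.
At p = 54: qd = 176 - 2·54 = 68 and qs = 8·54 - 104 = 328.
Surplus = qs - qd = 260.
Government expenditure = surplus × support price = 260 × 54 = 14040.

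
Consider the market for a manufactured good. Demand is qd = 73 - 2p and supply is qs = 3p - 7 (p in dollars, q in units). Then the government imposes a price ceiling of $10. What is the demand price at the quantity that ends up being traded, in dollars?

25

In a free market, 73 - 2p = 3p - 7 gives the equilibrium p* = 16, q* = 41.
The ceiling of 10 is below the equilibrium price 16, so it binds.
At p = 10: qd = 73 - 2·10 = 53 and qs = 3·10 - 7 = 23.
Only 23 units reach the market. On the demand curve, the marginal buyer's willingness to pay at q = 23 is (73 - 23)/2 = 25.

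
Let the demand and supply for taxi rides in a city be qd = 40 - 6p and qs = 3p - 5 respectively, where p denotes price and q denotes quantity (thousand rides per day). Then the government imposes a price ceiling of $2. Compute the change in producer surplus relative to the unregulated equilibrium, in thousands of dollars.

-16.5

In a free market, 40 - 6p = 3p - 5 gives the equilibrium p* = 5, q* = 10.
Because the ceiling (2) lies below the market-clearing price, it is binding.
At p = 2: qd = 40 - 6·2 = 28 and qs = 3·2 - 5 = 1.
Producer surplus without the control is ½ · (5 - 5/3) · 10 = 50/3.
With the ceiling, producers sell 1 units at 2, so PS = ½ · (2 - 5/3) · 1 = 1/6.
Change in producer surplus = 1/6 - 50/3 = -16.5.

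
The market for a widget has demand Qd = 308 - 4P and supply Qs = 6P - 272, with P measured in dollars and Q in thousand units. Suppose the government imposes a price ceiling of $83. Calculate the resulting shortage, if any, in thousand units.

Setting quantity demanded equal to quantity supplied, 308 - 4P = 6P - 272, gives P* = 58 and Q* = 76.
Since 83 is above P* = 58, the ceiling does not bind and the free-market outcome prevails.
Since the control does not bind, there is no shortage.

0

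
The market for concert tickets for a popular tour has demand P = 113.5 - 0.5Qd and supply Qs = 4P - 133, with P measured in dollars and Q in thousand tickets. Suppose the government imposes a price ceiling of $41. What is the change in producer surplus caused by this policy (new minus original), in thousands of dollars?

-1311

Rearranging demand gives Qd = 227 - 2P. In a free market, 227 - 2P = 4P - 133 gives the equilibrium P* = 60, Q* = 107.
Because the ceiling (41) lies below the market-clearing price, it is binding.
At P = 41: Qd = 227 - 2·41 = 145 and Qs = 4·41 - 133 = 31.
Producer surplus without the control is ½ · (60 - 33.25) · 107 = 1431.125.
With the ceiling, producers sell 31 units at 41, so PS = ½ · (41 - 33.25) · 31 = 120.125.
Change in producer surplus = 120.125 - 1431.125 = -1311.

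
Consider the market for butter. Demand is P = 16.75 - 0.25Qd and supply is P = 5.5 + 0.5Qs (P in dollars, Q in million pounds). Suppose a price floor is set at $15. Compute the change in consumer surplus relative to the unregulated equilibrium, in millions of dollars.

Rearranging demand gives Qd = 67 - 4P; rearranging supply gives Qs = 2P - 11. Setting quantity demanded equal to quantity supplied, 67 - 4P = 2P - 11, gives P* = 13 and Q* = 15.
The floor of 15 is above the equilibrium price 13, so it binds.
At P = 15: Qd = 67 - 4·15 = 7 and Qs = 2·15 - 11 = 19.
Consumer surplus without the control is ½ · (16.75 - 13) · 15 = 28.125.
With the floor, consumers buy 7 units at 15, so CS = ½ · (16.75 - 15) · 7 = 6.125.
Change in consumer surplus = 6.125 - 28.125 = -22.

-22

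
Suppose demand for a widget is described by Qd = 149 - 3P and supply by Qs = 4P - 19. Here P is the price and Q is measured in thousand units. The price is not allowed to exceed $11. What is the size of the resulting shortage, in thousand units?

Without the control the market clears where 149 - 3P = 4P - 19, i.e. P* = 24 and Q* = 77.
The ceiling of 11 is below the equilibrium price 24, so it binds.
At P = 11: Qd = 149 - 3·11 = 116 and Qs = 4·11 - 19 = 25.
Shortage = Qd - Qs = 116 - 25 = 91.

91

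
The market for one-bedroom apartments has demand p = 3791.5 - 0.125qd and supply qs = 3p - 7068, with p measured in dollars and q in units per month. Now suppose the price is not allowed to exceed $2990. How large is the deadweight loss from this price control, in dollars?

346706.25

Rearranging demand gives qd = 30332 - 8p. In a free market, 30332 - 8p = 3p - 7068 gives the equilibrium p* = 3400, q* = 3132.
Since 2990 < 3400, the ceiling is binding.
At p = 2990: qd = 30332 - 8·2990 = 6412 and qs = 3·2990 - 7068 = 1902.
Quantity traded falls to 1902. At q = 1902 the demand price is (30332 - 1902)/8 = 3553.75 and the supply price is (7068 + 1902)/3 = 2990.
Deadweight loss = ½ · (3553.75 - 2990) · (3132 - 1902) = ½ · 563.75 · 1230 = 346706.25.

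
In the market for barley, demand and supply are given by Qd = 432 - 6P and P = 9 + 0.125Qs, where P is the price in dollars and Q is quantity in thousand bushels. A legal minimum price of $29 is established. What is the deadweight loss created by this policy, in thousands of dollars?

Rearranging supply gives Qs = 8P - 72. In a free market, 432 - 6P = 8P - 72 gives the equilibrium P* = 36, Q* = 216.
Since 29 is below P* = 36, the floor does not bind and the free-market outcome prevails.
Since the control does not bind, no trades are prevented and deadweight loss is zero.

0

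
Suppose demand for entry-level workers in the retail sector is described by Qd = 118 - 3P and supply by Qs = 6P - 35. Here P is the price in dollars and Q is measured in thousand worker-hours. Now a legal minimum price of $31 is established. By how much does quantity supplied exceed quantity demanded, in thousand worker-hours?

126

Equilibrium: 118 - 3P = 6P - 35, so 153 = 9P and P* = 17, Q* = 67.
Since 31 > 17, the floor is binding.
At P = 31: Qd = 118 - 3·31 = 25 and Qs = 6·31 - 35 = 151.
Surplus = Qs - Qd = 151 - 25 = 126.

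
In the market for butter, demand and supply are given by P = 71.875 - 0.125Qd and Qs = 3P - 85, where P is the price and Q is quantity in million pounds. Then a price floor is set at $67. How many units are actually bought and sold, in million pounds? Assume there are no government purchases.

39

Rearranging demand gives Qd = 575 - 8P. Without the control the market clears where 575 - 8P = 3P - 85, i.e. P* = 60 and Q* = 95.
Since 67 > 60, the floor is binding.
At P = 67: Qd = 575 - 8·67 = 39 and Qs = 3·67 - 85 = 116.
The quantity actually transacted is the short side, demand: 39.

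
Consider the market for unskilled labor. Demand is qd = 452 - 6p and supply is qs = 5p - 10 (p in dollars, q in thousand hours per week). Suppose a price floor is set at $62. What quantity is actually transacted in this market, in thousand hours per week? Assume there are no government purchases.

Without the control the market clears where 452 - 6p = 5p - 10, i.e. p* = 42 and q* = 200.
The floor of 62 is above the equilibrium price 42, so it binds.
At p = 62: qd = 452 - 6·62 = 80 and qs = 5·62 - 10 = 300.
The quantity actually transacted is the short side, demand: 80.

80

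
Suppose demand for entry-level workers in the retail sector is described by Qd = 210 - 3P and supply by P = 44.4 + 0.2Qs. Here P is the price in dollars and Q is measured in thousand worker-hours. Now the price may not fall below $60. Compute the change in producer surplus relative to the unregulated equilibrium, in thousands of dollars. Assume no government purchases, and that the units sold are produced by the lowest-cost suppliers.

Rearranging supply gives Qs = 5P - 222. Setting quantity demanded equal to quantity supplied, 210 - 3P = 5P - 222, gives P* = 54 and Q* = 48.
Since 60 > 54, the floor is binding.
At P = 60: Qd = 210 - 3·60 = 30 and Qs = 5·60 - 222 = 78.
Producer surplus without the control is ½ · (54 - 44.4) · 48 = 230.4.
With the floor, 30 units are sold at 60. The supply price at Q = 30 is 50.4, so PS = ½ · [(60 - 44.4) + (60 - 50.4)] · 30 = 378.
Change in producer surplus = 378 - 230.4 = 147.6.

147.6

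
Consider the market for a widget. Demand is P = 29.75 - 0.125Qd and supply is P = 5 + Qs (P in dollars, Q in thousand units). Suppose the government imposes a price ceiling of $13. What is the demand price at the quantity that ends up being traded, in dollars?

28.75

Rearranging demand gives Qd = 238 - 8P; rearranging supply gives Qs = P - 5. Equilibrium: 238 - 8P = P - 5, so 243 = 9P and P* = 27, Q* = 22.
The ceiling of 13 is below the equilibrium price 27, so it binds.
At P = 13: Qd = 238 - 8·13 = 134 and Qs = 13 - 5 = 8.
Only 8 units reach the market. On the demand curve, the marginal buyer's willingness to pay at Q = 8 is (238 - 8)/8 = 28.75.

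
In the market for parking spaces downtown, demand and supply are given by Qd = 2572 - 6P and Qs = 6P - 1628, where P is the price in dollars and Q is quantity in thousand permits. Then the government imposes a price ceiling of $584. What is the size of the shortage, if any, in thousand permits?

0

Setting quantity demanded equal to quantity supplied, 2572 - 6P = 6P - 1628, gives P* = 350 and Q* = 472.
Since 584 is above P* = 350, the ceiling does not bind and the free-market outcome prevails.
Since the control does not bind, there is no shortage.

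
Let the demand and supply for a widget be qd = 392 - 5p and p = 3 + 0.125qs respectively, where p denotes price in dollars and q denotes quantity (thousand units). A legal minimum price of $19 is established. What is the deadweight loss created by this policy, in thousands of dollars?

0

Rearranging supply gives qs = 8p - 24. In a free market, 392 - 5p = 8p - 24 gives the equilibrium p* = 32, q* = 232.
The floor of 19 is below the equilibrium price 32, so it is not binding; the market clears at p* = 32, q* = 232.
Since the control does not bind, no trades are prevented and deadweight loss is zero.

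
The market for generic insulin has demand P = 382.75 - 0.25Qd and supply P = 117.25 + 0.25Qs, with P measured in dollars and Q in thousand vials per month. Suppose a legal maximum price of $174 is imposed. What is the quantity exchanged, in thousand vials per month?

Rearranging demand gives Qd = 1531 - 4P; rearranging supply gives Qs = 4P - 469. Equilibrium: 1531 - 4P = 4P - 469, so 2000 = 8P and P* = 250, Q* = 531.
Because the ceiling (174) lies below the market-clearing price, it is binding.
At P = 174: Qd = 1531 - 4·174 = 835 and Qs = 4·174 - 469 = 227.
The quantity actually transacted is the short side, supply: 227.

227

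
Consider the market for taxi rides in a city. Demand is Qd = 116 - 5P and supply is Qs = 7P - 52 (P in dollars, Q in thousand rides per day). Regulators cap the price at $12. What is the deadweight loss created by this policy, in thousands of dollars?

Without the control the market clears where 116 - 5P = 7P - 52, i.e. P* = 14 and Q* = 46.
The ceiling of 12 is below the equilibrium price 14, so it binds.
At P = 12: Qd = 116 - 5·12 = 56 and Qs = 7·12 - 52 = 32.
Quantity traded falls to 32. At Q = 32 the demand price is (116 - 32)/5 = 16.8 and the supply price is (52 + 32)/7 = 12.
Deadweight loss = ½ · (16.8 - 12) · (46 - 32) = ½ · 4.8 · 14 = 33.6.

33.6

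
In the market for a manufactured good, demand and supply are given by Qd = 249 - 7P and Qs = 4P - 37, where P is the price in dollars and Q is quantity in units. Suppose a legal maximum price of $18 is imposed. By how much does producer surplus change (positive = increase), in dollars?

Setting quantity demanded equal to quantity supplied, 249 - 7P = 4P - 37, gives P* = 26 and Q* = 67.
Because the ceiling (18) lies below the market-clearing price, it is binding.
At P = 18: Qd = 249 - 7·18 = 123 and Qs = 4·18 - 37 = 35.
Producer surplus without the control is ½ · (26 - 9.25) · 67 = 561.125.
With the ceiling, producers sell 35 units at 18, so PS = ½ · (18 - 9.25) · 35 = 153.125.
Change in producer surplus = 153.125 - 561.125 = -408.

-408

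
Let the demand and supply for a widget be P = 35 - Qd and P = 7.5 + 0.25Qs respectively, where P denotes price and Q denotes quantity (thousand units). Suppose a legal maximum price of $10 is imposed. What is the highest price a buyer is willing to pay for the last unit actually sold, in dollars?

25

Rearranging demand gives Qd = 35 - P; rearranging supply gives Qs = 4P - 30. Without the control the market clears where 35 - P = 4P - 30, i.e. P* = 13 and Q* = 22.
Because the ceiling (10) lies below the market-clearing price, it is binding.
At P = 10: Qd = 35 - 10 = 25 and Qs = 4·10 - 30 = 10.
Only 10 units reach the market. On the demand curve, the marginal buyer's willingness to pay at Q = 10 is (35 - 10) = 25.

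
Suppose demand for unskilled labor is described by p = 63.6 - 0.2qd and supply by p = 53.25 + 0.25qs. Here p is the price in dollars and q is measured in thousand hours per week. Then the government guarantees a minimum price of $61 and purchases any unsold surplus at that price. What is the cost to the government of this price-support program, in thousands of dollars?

Rearranging demand gives qd = 318 - 5p; rearranging supply gives qs = 4p - 213. Setting quantity demanded equal to quantity supplied, 318 - 5p = 4p - 213, gives p* = 59 and q* = 23.
Because the floor (61) lies above the market-clearing price, it is binding.
At p = 61: qd = 318 - 5·61 = 13 and qs = 4·61 - 213 = 31.
Surplus = qs - qd = 18.
Government expenditure = surplus × support price = 18 × 61 = 1098.

1098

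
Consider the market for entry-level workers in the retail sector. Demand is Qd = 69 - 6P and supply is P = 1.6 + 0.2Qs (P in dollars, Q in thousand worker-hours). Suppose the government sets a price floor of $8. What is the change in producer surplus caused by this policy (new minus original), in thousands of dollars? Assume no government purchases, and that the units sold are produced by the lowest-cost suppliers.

17.4

Rearranging supply gives Qs = 5P - 8. Setting quantity demanded equal to quantity supplied, 69 - 6P = 5P - 8, gives P* = 7 and Q* = 27.
Since 8 > 7, the floor is binding.
At P = 8: Qd = 69 - 6·8 = 21 and Qs = 5·8 - 8 = 32.
Producer surplus without the control is ½ · (7 - 1.6) · 27 = 72.9.
With the floor, 21 units are sold at 8. The supply price at Q = 21 is 5.8, so PS = ½ · [(8 - 1.6) + (8 - 5.8)] · 21 = 90.3.
Change in producer surplus = 90.3 - 72.9 = 17.4.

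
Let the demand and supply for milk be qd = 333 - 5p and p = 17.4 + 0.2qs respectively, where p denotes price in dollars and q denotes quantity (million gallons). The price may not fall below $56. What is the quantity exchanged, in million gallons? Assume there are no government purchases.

Rearranging supply gives qs = 5p - 87. In a free market, 333 - 5p = 5p - 87 gives the equilibrium p* = 42, q* = 123.
The floor of 56 is above the equilibrium price 42, so it binds.
At p = 56: qd = 333 - 5·56 = 53 and qs = 5·56 - 87 = 193.
The quantity actually transacted is the short side, demand: 53.

53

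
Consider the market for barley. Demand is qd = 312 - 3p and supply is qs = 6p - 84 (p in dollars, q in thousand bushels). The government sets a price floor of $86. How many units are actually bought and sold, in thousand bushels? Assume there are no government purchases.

54

In a free market, 312 - 3p = 6p - 84 gives the equilibrium p* = 44, q* = 180.
The floor of 86 is above the equilibrium price 44, so it binds.
At p = 86: qd = 312 - 3·86 = 54 and qs = 6·86 - 84 = 432.
The quantity actually transacted is the short side, demand: 54.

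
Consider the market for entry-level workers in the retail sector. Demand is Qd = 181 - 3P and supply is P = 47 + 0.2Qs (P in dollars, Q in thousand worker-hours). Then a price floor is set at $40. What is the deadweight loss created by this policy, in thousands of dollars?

Rearranging supply gives Qs = 5P - 235. Without the control the market clears where 181 - 3P = 5P - 235, i.e. P* = 52 and Q* = 25.
Since 40 is below P* = 52, the floor does not bind and the free-market outcome prevails.
Since the control does not bind, no trades are prevented and deadweight loss is zero.

0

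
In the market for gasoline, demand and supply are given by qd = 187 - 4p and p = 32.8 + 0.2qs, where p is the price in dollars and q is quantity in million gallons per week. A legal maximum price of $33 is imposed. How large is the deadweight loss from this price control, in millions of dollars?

Rearranging supply gives qs = 5p - 164. In a free market, 187 - 4p = 5p - 164 gives the equilibrium p* = 39, q* = 31.
The ceiling of 33 is below the equilibrium price 39, so it binds.
At p = 33: qd = 187 - 4·33 = 55 and qs = 5·33 - 164 = 1.
Quantity traded falls to 1. At q = 1 the demand price is (187 - 1)/4 = 46.5 and the supply price is (164 + 1)/5 = 33.
Deadweight loss = ½ · (46.5 - 33) · (31 - 1) = ½ · 13.5 · 30 = 202.5.

202.5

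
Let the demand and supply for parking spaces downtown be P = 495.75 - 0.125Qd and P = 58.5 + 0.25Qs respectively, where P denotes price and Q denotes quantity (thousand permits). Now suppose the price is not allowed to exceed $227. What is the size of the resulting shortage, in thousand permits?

Rearranging demand gives Qd = 3966 - 8P; rearranging supply gives Qs = 4P - 234. In a free market, 3966 - 8P = 4P - 234 gives the equilibrium P* = 350, Q* = 1166.
Since 227 < 350, the ceiling is binding.
At P = 227: Qd = 3966 - 8·227 = 2150 and Qs = 4·227 - 234 = 674.
Shortage = Qd - Qs = 2150 - 674 = 1476.

1476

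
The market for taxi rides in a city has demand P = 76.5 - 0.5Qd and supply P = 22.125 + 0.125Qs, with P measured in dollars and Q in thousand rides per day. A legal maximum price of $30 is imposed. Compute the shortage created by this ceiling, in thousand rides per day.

30

Rearranging demand gives Qd = 153 - 2P; rearranging supply gives Qs = 8P - 177. In a free market, 153 - 2P = 8P - 177 gives the equilibrium P* = 33, Q* = 87.
Because the ceiling (30) lies below the market-clearing price, it is binding.
At P = 30: Qd = 153 - 2·30 = 93 and Qs = 8·30 - 177 = 63.
Shortage = Qd - Qs = 93 - 63 = 30.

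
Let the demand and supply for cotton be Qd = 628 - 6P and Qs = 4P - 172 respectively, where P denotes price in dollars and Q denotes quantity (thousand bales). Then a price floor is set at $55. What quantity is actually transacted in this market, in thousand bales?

Equilibrium: 628 - 6P = 4P - 172, so 800 = 10P and P* = 80, Q* = 148.
The floor of 55 is below the equilibrium price 80, so it is not binding; the market clears at P* = 80, Q* = 148.

148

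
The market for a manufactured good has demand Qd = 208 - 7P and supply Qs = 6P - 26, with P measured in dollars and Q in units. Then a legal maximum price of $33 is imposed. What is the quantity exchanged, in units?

Without the control the market clears where 208 - 7P = 6P - 26, i.e. P* = 18 and Q* = 82.
Since 33 is above P* = 18, the ceiling does not bind and the free-market outcome prevails.

82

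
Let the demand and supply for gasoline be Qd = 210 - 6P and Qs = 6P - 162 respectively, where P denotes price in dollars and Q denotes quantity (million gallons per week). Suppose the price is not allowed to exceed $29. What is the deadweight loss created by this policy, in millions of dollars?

Setting quantity demanded equal to quantity supplied, 210 - 6P = 6P - 162, gives P* = 31 and Q* = 24.
The ceiling of 29 is below the equilibrium price 31, so it binds.
At P = 29: Qd = 210 - 6·29 = 36 and Qs = 6·29 - 162 = 12.
Quantity traded falls to 12. At Q = 12 the demand price is (210 - 12)/6 = 33 and the supply price is (162 + 12)/6 = 29.
Deadweight loss = ½ · (33 - 29) · (24 - 12) = ½ · 4 · 12 = 24.

24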